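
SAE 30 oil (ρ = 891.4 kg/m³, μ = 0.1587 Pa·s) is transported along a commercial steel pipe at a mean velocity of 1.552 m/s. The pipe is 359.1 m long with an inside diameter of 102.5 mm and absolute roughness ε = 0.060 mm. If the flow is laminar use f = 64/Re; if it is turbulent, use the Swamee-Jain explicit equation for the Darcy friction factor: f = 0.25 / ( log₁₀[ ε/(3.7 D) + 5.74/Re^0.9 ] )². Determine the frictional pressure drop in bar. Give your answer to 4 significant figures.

ΔP ≈ 2.694 bar

Reynolds number Re = ρVD/μ = 891.4 · 1.552 · 0.1025 / 0.159 = 893.5.
Re < 2300 → laminar flow, so f = 64/Re = 64/893.5 = 0.07163 (the turbulent correlation is not needed).
Darcy-Weisbach: ΔP = f(L/D)(ρV²/2) = 0.07163·(359.1/0.1025)·(891.4·1.552²/2) = 0.07163·3503·1074 = 2.694e+05 Pa.
ΔP = 2.694e+05 Pa = 2.694 bar.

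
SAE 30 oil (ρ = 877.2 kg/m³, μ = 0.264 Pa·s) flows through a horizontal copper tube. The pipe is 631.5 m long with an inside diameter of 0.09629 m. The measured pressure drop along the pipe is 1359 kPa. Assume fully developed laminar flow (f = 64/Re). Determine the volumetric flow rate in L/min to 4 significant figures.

Q ≈ 1032 L/min

For laminar flow, f = 64/Re with Re = ρVD/μ, so Darcy-Weisbach reduces to ΔP = 32μLV/D². Solving for V: V = ΔP·D²/(32μL) = 1.359e+06·(0.09629)²/(32·0.264·631.5) = 2.362 m/s.
Check: Re = ρVD/μ = 877.2·2.362·0.09629/0.264 = 755.7 < 2300, so the laminar assumption holds.
Q = V·A = 2.362·(π/4·0.09629²) = 0.0172 m³/s = 1032 L/min.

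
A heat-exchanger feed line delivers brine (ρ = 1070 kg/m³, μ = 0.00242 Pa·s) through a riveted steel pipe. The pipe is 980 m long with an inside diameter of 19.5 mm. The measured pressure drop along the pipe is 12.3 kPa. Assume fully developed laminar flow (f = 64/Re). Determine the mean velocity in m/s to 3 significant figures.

For laminar flow, f = 64/Re with Re = ρVD/μ, so Darcy-Weisbach reduces to ΔP = 32μLV/D². Solving for V: V = ΔP·D²/(32μL) = 1.23e+04·(0.0195)²/(32·0.00242·980) = 0.06163 m/s.
Check: Re = ρVD/μ = 1070·0.06163·0.0195/0.00242 = 531.4 < 2300, so the laminar assumption holds.

V ≈ 0.0616 m/s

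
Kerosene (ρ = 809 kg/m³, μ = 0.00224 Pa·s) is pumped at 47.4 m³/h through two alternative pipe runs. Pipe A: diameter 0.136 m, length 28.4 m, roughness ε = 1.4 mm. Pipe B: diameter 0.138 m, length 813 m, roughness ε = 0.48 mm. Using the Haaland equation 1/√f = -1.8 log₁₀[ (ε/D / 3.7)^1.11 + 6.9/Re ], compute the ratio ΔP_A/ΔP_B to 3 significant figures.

ΔP_A/ΔP_B ≈ 0.0501

Pipe A: V = Q/A = 0.01317/0.01453 = 0.9064 m/s; Re = 4.452e+04; ε/D = 0.0103; Haaland → f = 0.03957; ΔP_A = f(L/D)(ρV²/2) = 2746 Pa.
Pipe B: V = Q/A = 0.01317/0.01496 = 0.8803 m/s; Re = 4.387e+04; ε/D = 0.00348; Haaland → f = 0.02965; ΔP_B = f(L/D)(ρV²/2) = 5.476e+04 Pa.
ΔP_A/ΔP_B = 2746/5.476e+04 = 0.0501.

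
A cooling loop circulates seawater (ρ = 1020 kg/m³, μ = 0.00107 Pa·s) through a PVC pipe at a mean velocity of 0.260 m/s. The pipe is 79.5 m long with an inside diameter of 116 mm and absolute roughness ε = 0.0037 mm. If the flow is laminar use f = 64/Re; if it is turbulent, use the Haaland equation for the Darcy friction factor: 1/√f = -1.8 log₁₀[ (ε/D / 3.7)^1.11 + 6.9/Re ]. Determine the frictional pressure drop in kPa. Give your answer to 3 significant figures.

ΔP ≈ 0.558 kPa

Reynolds number Re = ρVD/μ = 1020 · 0.26 · 0.116 / 0.00107 = 2.875e+04.
Re > 4000 → turbulent. Relative roughness ε/D = 3.7e-06/0.116 = 3.19e-05. Haaland: 1/√f = -1.8 log₁₀[(3.19e-05/3.7)^1.11 + 6.9/2.875e+04] = -1.8 log₁₀[2.39e-06 + 0.00024] = 6.508, so f = 0.02361.
Darcy-Weisbach: ΔP = f(L/D)(ρV²/2) = 0.02361·(79.5/0.116)·(1020·0.26²/2) = 0.02361·685.3·34.48 = 557.9 Pa.
ΔP = 557.9 Pa = 0.558 kPa.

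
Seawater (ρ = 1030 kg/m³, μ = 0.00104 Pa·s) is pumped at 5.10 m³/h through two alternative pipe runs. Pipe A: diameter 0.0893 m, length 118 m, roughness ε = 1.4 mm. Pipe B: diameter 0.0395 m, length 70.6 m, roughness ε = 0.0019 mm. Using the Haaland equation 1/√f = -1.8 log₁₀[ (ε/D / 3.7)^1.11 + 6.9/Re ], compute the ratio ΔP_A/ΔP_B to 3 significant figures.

Pipe A: V = Q/A = 0.001417/0.006263 = 0.2262 m/s; Re = 2e+04; ε/D = 0.0157; Haaland → f = 0.04659; ΔP_A = f(L/D)(ρV²/2) = 1622 Pa.
Pipe B: V = Q/A = 0.001417/0.001225 = 1.156 m/s; Re = 4.523e+04; ε/D = 4.81e-05; Haaland → f = 0.02131; ΔP_B = f(L/D)(ρV²/2) = 2.621e+04 Pa.
ΔP_A/ΔP_B = 1622/2.621e+04 = 0.0619.

ΔP_A/ΔP_B ≈ 0.0619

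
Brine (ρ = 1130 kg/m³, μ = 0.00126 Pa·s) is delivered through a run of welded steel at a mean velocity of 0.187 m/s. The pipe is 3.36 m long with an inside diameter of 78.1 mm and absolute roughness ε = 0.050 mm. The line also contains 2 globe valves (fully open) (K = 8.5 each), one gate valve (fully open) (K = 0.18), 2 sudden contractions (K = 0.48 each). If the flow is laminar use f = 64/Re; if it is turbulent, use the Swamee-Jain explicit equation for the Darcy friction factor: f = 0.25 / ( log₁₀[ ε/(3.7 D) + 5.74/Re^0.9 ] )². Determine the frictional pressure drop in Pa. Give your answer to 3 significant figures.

Reynolds number Re = ρVD/μ = 1130 · 0.187 · 0.0781 / 0.00126 = 1.31e+04.
Re > 4000 → turbulent. Relative roughness ε/D = 5e-05/0.0781 = 0.00064. Swamee-Jain: f = 0.25/(log₁₀[0.00064/3.7 + 5.74/1.31e+04^0.9])² = 0.25/(log₁₀[0.000173 + 0.00113])² = 0.25/(-2.885)² = 0.03004.
Total minor-loss coefficient ΣK = 2·8.5 + 1·0.18 + 2·0.48 = 18.1.
ΔP = [f·L/D + ΣK]·(ρV²/2) = [0.03004·3.36/0.0781 + 18.1]·(1130·0.187²/2) = [1.292 + 18.1]·19.76 = 383.9 Pa.

ΔP ≈ 384 Pa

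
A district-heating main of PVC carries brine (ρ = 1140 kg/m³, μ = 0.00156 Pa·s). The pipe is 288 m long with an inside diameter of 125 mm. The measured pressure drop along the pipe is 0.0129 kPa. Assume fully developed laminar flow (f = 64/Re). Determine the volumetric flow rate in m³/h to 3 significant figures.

Q ≈ 0.619 m³/h

For laminar flow, f = 64/Re with Re = ρVD/μ, so Darcy-Weisbach reduces to ΔP = 32μLV/D². Solving for V: V = ΔP·D²/(32μL) = 12.9·(0.125)²/(32·0.00156·288) = 0.01402 m/s.
Check: Re = ρVD/μ = 1140·0.01402·0.125/0.00156 = 1281 < 2300, so the laminar assumption holds.
Q = V·A = 0.01402·(π/4·0.125²) = 0.000172 m³/s = 0.619 m³/h.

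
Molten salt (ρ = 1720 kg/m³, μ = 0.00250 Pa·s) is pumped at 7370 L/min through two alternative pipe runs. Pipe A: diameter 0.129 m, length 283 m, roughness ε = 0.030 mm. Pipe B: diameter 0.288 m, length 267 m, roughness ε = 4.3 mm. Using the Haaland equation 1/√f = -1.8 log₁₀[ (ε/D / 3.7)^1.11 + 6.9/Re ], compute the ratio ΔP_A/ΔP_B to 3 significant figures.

ΔP_A/ΔP_B ≈ 20.2

Pipe A: V = Q/A = 0.1228/0.01307 = 9.398 m/s; Re = 8.341e+05; ε/D = 0.000233; Haaland → f = 0.01508; ΔP_A = f(L/D)(ρV²/2) = 2.514e+06 Pa.
Pipe B: V = Q/A = 0.1228/0.06514 = 1.886 m/s; Re = 3.736e+05; ε/D = 0.0149; Haaland → f = 0.04382; ΔP_B = f(L/D)(ρV²/2) = 1.242e+05 Pa.
ΔP_A/ΔP_B = 2.514e+06/1.242e+05 = 20.2.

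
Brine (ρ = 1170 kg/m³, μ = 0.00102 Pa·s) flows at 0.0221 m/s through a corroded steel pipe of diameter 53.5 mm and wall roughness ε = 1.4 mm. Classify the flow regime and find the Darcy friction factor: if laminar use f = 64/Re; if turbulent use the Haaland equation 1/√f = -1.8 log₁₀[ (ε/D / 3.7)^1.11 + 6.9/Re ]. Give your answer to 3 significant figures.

f ≈ 0.0472

Re = ρVD/μ = 1170·0.0221·0.0535/0.00102 = 1356.
Re < 2300 → laminar, so f = 64/Re = 0.04719 (roughness is irrelevant in laminar flow).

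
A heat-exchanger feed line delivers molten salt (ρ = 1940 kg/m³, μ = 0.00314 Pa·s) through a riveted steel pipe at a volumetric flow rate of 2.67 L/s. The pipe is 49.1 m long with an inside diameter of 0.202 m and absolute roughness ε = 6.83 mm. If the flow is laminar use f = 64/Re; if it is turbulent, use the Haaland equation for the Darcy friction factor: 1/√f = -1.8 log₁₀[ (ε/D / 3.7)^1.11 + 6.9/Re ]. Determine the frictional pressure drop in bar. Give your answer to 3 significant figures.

ΔP ≈ 0.00103 bar

Q = 2.67 L/s = 2.67/1000 = 0.00267 m³/s.
Cross-sectional area A = πD²/4 = π(0.202)²/4 = 0.03205 m²; mean velocity V = Q/A = 0.00267/0.03205 = 0.08331 m/s.
Reynolds number Re = ρVD/μ = 1940 · 0.08331 · 0.202 / 0.00314 = 1.04e+04.
Re > 4000 → turbulent. Relative roughness ε/D = 0.00683/0.202 = 0.0338. Haaland: 1/√f = -1.8 log₁₀[(0.0338/3.7)^1.11 + 6.9/1.04e+04] = -1.8 log₁₀[0.00545 + 0.000664] = 3.984, so f = 0.06299.
Darcy-Weisbach: ΔP = f(L/D)(ρV²/2) = 0.06299·(49.1/0.202)·(1940·0.08331²/2) = 0.06299·243.1·6.733 = 103.1 Pa.
ΔP = 103.1 Pa = 0.00103 bar.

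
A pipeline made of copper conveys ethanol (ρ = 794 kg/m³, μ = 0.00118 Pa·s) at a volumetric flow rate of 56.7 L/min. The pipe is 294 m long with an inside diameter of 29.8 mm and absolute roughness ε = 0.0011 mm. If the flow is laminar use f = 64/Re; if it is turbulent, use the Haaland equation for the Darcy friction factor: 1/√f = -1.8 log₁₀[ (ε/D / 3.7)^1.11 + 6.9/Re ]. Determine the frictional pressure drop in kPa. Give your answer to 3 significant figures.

ΔP ≈ 172 kPa

Q = 56.7 L/min = 56.7/60000 = 0.000945 m³/s.
Cross-sectional area A = πD²/4 = π(0.0298)²/4 = 0.0006975 m²; mean velocity V = Q/A = 0.000945/0.0006975 = 1.355 m/s.
Reynolds number Re = ρVD/μ = 794 · 1.355 · 0.0298 / 0.00118 = 2.717e+04.
Re > 4000 → turbulent. Relative roughness ε/D = 1.1e-06/0.0298 = 3.69e-05. Haaland: 1/√f = -1.8 log₁₀[(3.69e-05/3.7)^1.11 + 6.9/2.717e+04] = -1.8 log₁₀[2.81e-06 + 0.000254] = 6.463, so f = 0.02394.
Darcy-Weisbach: ΔP = f(L/D)(ρV²/2) = 0.02394·(294/0.0298)·(794·1.355²/2) = 0.02394·9866·728.8 = 1.721e+05 Pa.
ΔP = 1.721e+05 Pa = 172 kPa.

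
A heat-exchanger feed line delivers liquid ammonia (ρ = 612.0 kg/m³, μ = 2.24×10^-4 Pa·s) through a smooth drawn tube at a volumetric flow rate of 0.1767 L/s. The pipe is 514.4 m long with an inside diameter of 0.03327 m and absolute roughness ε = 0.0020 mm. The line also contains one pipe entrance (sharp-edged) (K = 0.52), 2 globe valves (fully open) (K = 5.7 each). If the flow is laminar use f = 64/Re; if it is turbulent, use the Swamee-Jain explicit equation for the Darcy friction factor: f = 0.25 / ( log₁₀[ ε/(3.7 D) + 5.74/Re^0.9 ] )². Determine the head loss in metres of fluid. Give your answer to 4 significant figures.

Q = 0.1767 L/s = 0.1767/1000 = 0.0001767 m³/s.
Cross-sectional area A = πD²/4 = π(0.03327)²/4 = 0.0008694 m²; mean velocity V = Q/A = 0.0001767/0.0008694 = 0.2033 m/s.
Reynolds number Re = ρVD/μ = 612 · 0.2033 · 0.03327 / 0.000224 = 1.848e+04.
Re > 4000 → turbulent. Relative roughness ε/D = 2e-06/0.03327 = 6.01e-05. Swamee-Jain: f = 0.25/(log₁₀[6.01e-05/3.7 + 5.74/1.848e+04^0.9])² = 0.25/(log₁₀[1.62e-05 + 0.00083])² = 0.25/(-3.073)² = 0.02648.
Total minor-loss coefficient ΣK = 1·0.52 + 2·5.7 = 11.9.
ΔP = [f·L/D + ΣK]·(ρV²/2) = [0.02648·514.4/0.03327 + 11.9]·(612·0.2033²/2) = [409.4 + 11.9]·12.64 = 5326 Pa.
Head loss h_f = ΔP/(ρg) = 5326/(612·9.81) = 0.8872 m.

h_f ≈ 0.8872 m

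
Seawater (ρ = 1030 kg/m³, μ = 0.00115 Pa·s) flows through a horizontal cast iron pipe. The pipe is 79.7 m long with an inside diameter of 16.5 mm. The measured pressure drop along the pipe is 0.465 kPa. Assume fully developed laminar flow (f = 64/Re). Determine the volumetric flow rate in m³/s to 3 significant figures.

For laminar flow, f = 64/Re with Re = ρVD/μ, so Darcy-Weisbach reduces to ΔP = 32μLV/D². Solving for V: V = ΔP·D²/(32μL) = 465·(0.0165)²/(32·0.00115·79.7) = 0.04316 m/s.
Check: Re = ρVD/μ = 1030·0.04316·0.0165/0.00115 = 637.9 < 2300, so the laminar assumption holds.
Q = V·A = 0.04316·(π/4·0.0165²) = 9.229e-06 m³/s = 9.23×10^-6 m³/s.

Q ≈ 9.23×10^-6 m³/s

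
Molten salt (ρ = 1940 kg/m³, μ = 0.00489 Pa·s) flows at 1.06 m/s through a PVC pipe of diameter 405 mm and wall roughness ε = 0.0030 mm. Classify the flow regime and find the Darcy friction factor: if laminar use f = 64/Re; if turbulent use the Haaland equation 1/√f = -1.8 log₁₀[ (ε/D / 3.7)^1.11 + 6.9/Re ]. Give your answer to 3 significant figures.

f ≈ 0.0160

Re = ρVD/μ = 1940·1.06·0.405/0.00489 = 1.703e+05.
Re > 4000 → turbulent. ε/D = 3e-06/0.405 = 7.41e-06; Haaland: 1/√f = -1.8 log₁₀[4.73e-07 + 4.05e-05] = 7.897, so f = 0.01603.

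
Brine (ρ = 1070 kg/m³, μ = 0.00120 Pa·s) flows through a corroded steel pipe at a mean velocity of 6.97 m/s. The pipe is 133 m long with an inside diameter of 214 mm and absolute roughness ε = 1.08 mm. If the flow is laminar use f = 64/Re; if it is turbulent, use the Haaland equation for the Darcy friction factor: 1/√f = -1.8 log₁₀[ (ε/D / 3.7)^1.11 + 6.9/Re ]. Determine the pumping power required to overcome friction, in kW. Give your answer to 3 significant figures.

Reynolds number Re = ρVD/μ = 1070 · 6.97 · 0.214 / 0.0012 = 1.33e+06.
Re > 4000 → turbulent. Relative roughness ε/D = 0.00108/0.214 = 0.00505. Haaland: 1/√f = -1.8 log₁₀[(0.00505/3.7)^1.11 + 6.9/1.33e+06] = -1.8 log₁₀[0.00066 + 5.19e-06] = 5.719, so f = 0.03058.
Darcy-Weisbach: ΔP = f(L/D)(ρV²/2) = 0.03058·(133/0.214)·(1070·6.97²/2) = 0.03058·621.5·2.599e+04 = 4.94e+05 Pa.
Q = V·A = 6.97·0.03597 = 0.2507 m³/s.
Pumping power P = QΔP = 0.2507·4.94e+05 = 123800 W = 124 kW.

P ≈ 124 kW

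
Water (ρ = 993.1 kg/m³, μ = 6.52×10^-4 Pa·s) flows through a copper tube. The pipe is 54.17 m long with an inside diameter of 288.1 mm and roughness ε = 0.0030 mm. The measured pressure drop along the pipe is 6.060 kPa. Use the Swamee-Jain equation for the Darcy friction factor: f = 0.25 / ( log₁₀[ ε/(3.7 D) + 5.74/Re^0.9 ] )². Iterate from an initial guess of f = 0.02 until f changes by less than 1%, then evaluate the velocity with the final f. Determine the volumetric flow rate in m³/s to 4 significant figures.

Rearranging Darcy-Weisbach: V = √(2·ΔP·D/(f·L·ρ)). With ε/D = 3e-06/0.2881 = 1.04e-05, iterate starting from f = 0.02:
  f = 0.02 → V = √(2·6060·0.2881/(0.02·54.17·993.1)) = 1.801 m/s; Re = ρVD/μ = 7.905e+05; f → 0.0123
  f = 0.0123 → V = 2.297 m/s; Re = 1.008e+06; f → 0.01185
  f = 0.01185 → V = 2.341 m/s; Re = 1.027e+06; f → 0.01182
Converged (Δf/f < 1%). With the final f = 0.01182: V = √(2·6060·0.2881/(0.01182·54.17·993.1)) = 2.344 m/s.
Q = V·A = 2.344·(π/4·0.2881²) = 0.1528 m³/s = 0.1528 m³/s.

Q ≈ 0.1528 m³/s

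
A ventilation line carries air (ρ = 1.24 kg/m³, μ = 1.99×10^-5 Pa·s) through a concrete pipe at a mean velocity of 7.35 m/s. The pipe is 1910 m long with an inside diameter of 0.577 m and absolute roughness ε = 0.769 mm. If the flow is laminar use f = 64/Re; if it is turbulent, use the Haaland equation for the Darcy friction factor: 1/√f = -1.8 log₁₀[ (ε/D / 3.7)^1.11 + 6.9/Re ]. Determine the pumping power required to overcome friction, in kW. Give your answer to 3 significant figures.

P ≈ 4.67 kW

Reynolds number Re = ρVD/μ = 1.24 · 7.35 · 0.577 / 1.99e-05 = 2.643e+05.
Re > 4000 → turbulent. Relative roughness ε/D = 0.000769/0.577 = 0.00133. Haaland: 1/√f = -1.8 log₁₀[(0.00133/3.7)^1.11 + 6.9/2.643e+05] = -1.8 log₁₀[0.000151 + 2.61e-05] = 6.755, so f = 0.02192.
Darcy-Weisbach: ΔP = f(L/D)(ρV²/2) = 0.02192·(1910/0.577)·(1.24·7.35²/2) = 0.02192·3310·33.49 = 2430 Pa.
Q = V·A = 7.35·0.2615 = 1.922 m³/s.
Pumping power P = QΔP = 1.922·2430 = 4670 W = 4.67 kW.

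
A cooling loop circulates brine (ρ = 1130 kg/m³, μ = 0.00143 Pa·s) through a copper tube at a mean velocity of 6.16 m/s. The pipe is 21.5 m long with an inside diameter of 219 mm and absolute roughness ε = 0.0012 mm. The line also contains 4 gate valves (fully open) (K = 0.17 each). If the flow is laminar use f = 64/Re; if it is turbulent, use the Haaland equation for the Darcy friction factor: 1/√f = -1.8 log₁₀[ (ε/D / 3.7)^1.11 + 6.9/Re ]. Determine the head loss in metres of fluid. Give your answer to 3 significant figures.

Reynolds number Re = ρVD/μ = 1130 · 6.16 · 0.219 / 0.00143 = 1.066e+06.
Re > 4000 → turbulent. Relative roughness ε/D = 1.2e-06/0.219 = 5.48e-06. Haaland: 1/√f = -1.8 log₁₀[(5.48e-06/3.7)^1.11 + 6.9/1.066e+06] = -1.8 log₁₀[3.38e-07 + 6.47e-06] = 9.3, so f = 0.01156.
Total minor-loss coefficient ΣK = 4·0.17 = 0.68.
ΔP = [f·L/D + ΣK]·(ρV²/2) = [0.01156·21.5/0.219 + 0.68]·(1130·6.16²/2) = [1.135 + 0.68]·2.144e+04 = 3.891e+04 Pa.
Head loss h_f = ΔP/(ρg) = 3.891e+04/(1130·9.81) = 3.51 m.

h_f ≈ 3.51 m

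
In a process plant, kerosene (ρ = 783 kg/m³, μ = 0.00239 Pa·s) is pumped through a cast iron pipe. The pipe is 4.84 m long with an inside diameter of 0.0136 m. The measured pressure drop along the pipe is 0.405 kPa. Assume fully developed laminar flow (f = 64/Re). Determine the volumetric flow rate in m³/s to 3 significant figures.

Q ≈ 2.94×10^-5 m³/s

For laminar flow, f = 64/Re with Re = ρVD/μ, so Darcy-Weisbach reduces to ΔP = 32μLV/D². Solving for V: V = ΔP·D²/(32μL) = 405·(0.0136)²/(32·0.00239·4.84) = 0.2024 m/s.
Check: Re = ρVD/μ = 783·0.2024·0.0136/0.00239 = 901.7 < 2300, so the laminar assumption holds.
Q = V·A = 0.2024·(π/4·0.0136²) = 2.94e-05 m³/s = 2.94×10^-5 m³/s.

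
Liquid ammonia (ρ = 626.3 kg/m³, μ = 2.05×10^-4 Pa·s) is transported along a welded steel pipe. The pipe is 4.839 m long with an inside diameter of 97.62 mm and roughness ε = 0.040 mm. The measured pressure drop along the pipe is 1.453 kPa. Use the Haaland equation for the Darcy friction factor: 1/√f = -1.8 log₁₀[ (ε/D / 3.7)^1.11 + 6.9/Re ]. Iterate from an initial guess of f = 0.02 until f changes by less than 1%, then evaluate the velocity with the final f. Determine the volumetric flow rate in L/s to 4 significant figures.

Rearranging Darcy-Weisbach: V = √(2·ΔP·D/(f·L·ρ)). With ε/D = 4e-05/0.09762 = 0.00041, iterate starting from f = 0.02:
  f = 0.02 → V = √(2·1453·0.09762/(0.02·4.839·626.3)) = 2.163 m/s; Re = ρVD/μ = 6.452e+05; f → 0.01677
  f = 0.01677 → V = 2.362 m/s; Re = 7.045e+05; f → 0.01672
Converged (Δf/f < 1%). With the final f = 0.01672: V = √(2·1453·0.09762/(0.01672·4.839·626.3)) = 2.366 m/s.
Q = V·A = 2.366·(π/4·0.09762²) = 0.01771 m³/s = 17.71 L/s.

Q ≈ 17.71 L/s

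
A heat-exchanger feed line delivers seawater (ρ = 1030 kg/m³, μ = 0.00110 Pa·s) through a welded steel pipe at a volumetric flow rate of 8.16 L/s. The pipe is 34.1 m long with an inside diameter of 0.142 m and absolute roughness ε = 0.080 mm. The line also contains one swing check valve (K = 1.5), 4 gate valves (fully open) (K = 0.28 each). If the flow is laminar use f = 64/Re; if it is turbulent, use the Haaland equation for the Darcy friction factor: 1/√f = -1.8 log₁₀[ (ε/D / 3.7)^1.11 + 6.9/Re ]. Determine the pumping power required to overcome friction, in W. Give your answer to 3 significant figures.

Q = 8.16 L/s = 8.16/1000 = 0.00816 m³/s.
Cross-sectional area A = πD²/4 = π(0.142)²/4 = 0.01584 m²; mean velocity V = Q/A = 0.00816/0.01584 = 0.5153 m/s.
Reynolds number Re = ρVD/μ = 1030 · 0.5153 · 0.142 / 0.0011 = 6.851e+04.
Re > 4000 → turbulent. Relative roughness ε/D = 8e-05/0.142 = 0.000563. Haaland: 1/√f = -1.8 log₁₀[(0.000563/3.7)^1.11 + 6.9/6.851e+04] = -1.8 log₁₀[5.79e-05 + 0.000101] = 6.839, so f = 0.02138.
Total minor-loss coefficient ΣK = 1·1.5 + 4·0.28 = 2.62.
ΔP = [f·L/D + ΣK]·(ρV²/2) = [0.02138·34.1/0.142 + 2.62]·(1030·0.5153²/2) = [5.134 + 2.62]·136.7 = 1060 Pa.
Pumping power P = QΔP = 0.00816·1060 = 8.651 W = 8.65 W.

P ≈ 8.65 W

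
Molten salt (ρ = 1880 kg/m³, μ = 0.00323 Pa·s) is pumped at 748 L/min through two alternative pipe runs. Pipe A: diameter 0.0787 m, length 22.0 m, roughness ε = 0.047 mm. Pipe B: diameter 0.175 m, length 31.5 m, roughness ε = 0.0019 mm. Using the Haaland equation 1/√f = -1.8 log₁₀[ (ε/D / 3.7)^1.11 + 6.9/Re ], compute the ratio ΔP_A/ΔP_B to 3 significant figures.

Pipe A: V = Q/A = 0.01247/0.004865 = 2.563 m/s; Re = 1.174e+05; ε/D = 0.000597; Haaland → f = 0.0201; ΔP_A = f(L/D)(ρV²/2) = 3.468e+04 Pa.
Pipe B: V = Q/A = 0.01247/0.02405 = 0.5183 m/s; Re = 5.279e+04; ε/D = 1.09e-05; Haaland → f = 0.02049; ΔP_B = f(L/D)(ρV²/2) = 931.2 Pa.
ΔP_A/ΔP_B = 3.468e+04/931.2 = 37.2.

ΔP_A/ΔP_B ≈ 37.2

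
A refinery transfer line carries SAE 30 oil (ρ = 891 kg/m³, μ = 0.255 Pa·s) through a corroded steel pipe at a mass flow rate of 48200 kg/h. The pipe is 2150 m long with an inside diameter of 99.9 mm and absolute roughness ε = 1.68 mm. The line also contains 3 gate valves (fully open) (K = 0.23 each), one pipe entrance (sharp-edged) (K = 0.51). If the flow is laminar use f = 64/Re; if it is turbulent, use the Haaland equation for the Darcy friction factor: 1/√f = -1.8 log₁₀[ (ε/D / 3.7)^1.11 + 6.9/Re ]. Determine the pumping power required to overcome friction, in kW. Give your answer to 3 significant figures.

P ≈ 50.7 kW

ṁ = 48200 kg/h = 48200/3600 = 13.39 kg/s.
A = πD²/4 = π(0.0999)²/4 = 0.007838 m²; mean velocity V = ṁ/(ρA) = 13.39/(891 · 0.007838) = 1.917 m/s.
Reynolds number Re = ρVD/μ = 891 · 1.917 · 0.0999 / 0.255 = 669.2.
Re < 2300 → laminar flow, so f = 64/Re = 64/669.2 = 0.09564 (the turbulent correlation is not needed).
Total minor-loss coefficient ΣK = 3·0.23 + 1·0.51 = 1.2.
ΔP = [f·L/D + ΣK]·(ρV²/2) = [0.09564·2150/0.0999 + 1.2]·(891·1.917²/2) = [2058 + 1.2]·1637 = 3.372e+06 Pa.
Q = ṁ/ρ = 13.39/891 = 0.01503 m³/s.
Pumping power P = QΔP = 0.01503·3.372e+06 = 50670 W = 50.7 kW.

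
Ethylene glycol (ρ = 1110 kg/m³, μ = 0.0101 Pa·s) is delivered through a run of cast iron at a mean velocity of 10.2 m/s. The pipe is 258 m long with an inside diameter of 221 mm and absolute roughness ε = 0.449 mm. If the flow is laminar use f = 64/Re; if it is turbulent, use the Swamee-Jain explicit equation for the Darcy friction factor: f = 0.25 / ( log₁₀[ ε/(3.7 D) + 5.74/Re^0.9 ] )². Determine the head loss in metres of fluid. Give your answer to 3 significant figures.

h_f ≈ 151 m

Reynolds number Re = ρVD/μ = 1110 · 10.2 · 0.221 / 0.0101 = 2.477e+05.
Re > 4000 → turbulent. Relative roughness ε/D = 0.000449/0.221 = 0.00203. Swamee-Jain: f = 0.25/(log₁₀[0.00203/3.7 + 5.74/2.477e+05^0.9])² = 0.25/(log₁₀[0.000549 + 8.02e-05])² = 0.25/(-3.201)² = 0.0244.
Darcy-Weisbach: ΔP = f(L/D)(ρV²/2) = 0.0244·(258/0.221)·(1110·10.2²/2) = 0.0244·1167·5.774e+04 = 1.645e+06 Pa.
Head loss h_f = ΔP/(ρg) = 1.645e+06/(1110·9.81) = 151 m.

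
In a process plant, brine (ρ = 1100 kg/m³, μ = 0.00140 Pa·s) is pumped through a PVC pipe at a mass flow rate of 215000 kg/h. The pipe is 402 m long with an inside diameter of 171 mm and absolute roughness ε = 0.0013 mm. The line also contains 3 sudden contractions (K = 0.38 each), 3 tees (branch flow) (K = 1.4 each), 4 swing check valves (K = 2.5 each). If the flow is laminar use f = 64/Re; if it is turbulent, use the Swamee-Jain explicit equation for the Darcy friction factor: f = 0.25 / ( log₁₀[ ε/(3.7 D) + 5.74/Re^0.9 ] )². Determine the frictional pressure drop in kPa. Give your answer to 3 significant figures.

ṁ = 215000 kg/h = 215000/3600 = 59.72 kg/s.
A = πD²/4 = π(0.171)²/4 = 0.02297 m²; mean velocity V = ṁ/(ρA) = 59.72/(1100 · 0.02297) = 2.364 m/s.
Reynolds number Re = ρVD/μ = 1100 · 2.364 · 0.171 / 0.0014 = 3.176e+05.
Re > 4000 → turbulent. Relative roughness ε/D = 1.3e-06/0.171 = 7.6e-06. Swamee-Jain: f = 0.25/(log₁₀[7.6e-06/3.7 + 5.74/3.176e+05^0.9])² = 0.25/(log₁₀[2.05e-06 + 6.41e-05])² = 0.25/(-4.179)² = 0.01431.
Total minor-loss coefficient ΣK = 3·0.38 + 3·1.4 + 4·2.5 = 15.3.
ΔP = [f·L/D + ΣK]·(ρV²/2) = [0.01431·402/0.171 + 15.3]·(1100·2.364²/2) = [33.65 + 15.3]·3074 = 1.506e+05 Pa.
ΔP = 1.506e+05 Pa = 151 kPa.

ΔP ≈ 151 kPa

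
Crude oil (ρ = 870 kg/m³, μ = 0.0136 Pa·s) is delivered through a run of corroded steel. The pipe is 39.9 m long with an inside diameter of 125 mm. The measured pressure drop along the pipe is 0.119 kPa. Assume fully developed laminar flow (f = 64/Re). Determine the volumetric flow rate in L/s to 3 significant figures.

For laminar flow, f = 64/Re with Re = ρVD/μ, so Darcy-Weisbach reduces to ΔP = 32μLV/D². Solving for V: V = ΔP·D²/(32μL) = 119·(0.125)²/(32·0.0136·39.9) = 0.1071 m/s.
Check: Re = ρVD/μ = 870·0.1071·0.125/0.0136 = 856.2 < 2300, so the laminar assumption holds.
Q = V·A = 0.1071·(π/4·0.125²) = 0.001314 m³/s = 1.31 L/s.

Q ≈ 1.31 L/s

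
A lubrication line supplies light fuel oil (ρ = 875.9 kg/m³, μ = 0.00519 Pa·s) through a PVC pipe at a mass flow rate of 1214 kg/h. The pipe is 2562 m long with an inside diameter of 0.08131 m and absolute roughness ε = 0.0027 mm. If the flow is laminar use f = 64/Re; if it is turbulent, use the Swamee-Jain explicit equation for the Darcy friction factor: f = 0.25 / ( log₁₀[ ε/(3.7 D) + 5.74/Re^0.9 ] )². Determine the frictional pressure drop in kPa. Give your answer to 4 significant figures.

ΔP ≈ 4.772 kPa

ṁ = 1214 kg/h = 1214/3600 = 0.3372 kg/s.
A = πD²/4 = π(0.08131)²/4 = 0.005193 m²; mean velocity V = ṁ/(ρA) = 0.3372/(875.9 · 0.005193) = 0.07415 m/s.
Reynolds number Re = ρVD/μ = 875.9 · 0.07415 · 0.08131 / 0.00519 = 1017.
Re < 2300 → laminar flow, so f = 64/Re = 64/1017 = 0.0629 (the turbulent correlation is not needed).
Darcy-Weisbach: ΔP = f(L/D)(ρV²/2) = 0.0629·(2562/0.08131)·(875.9·0.07415²/2) = 0.0629·3.151e+04·2.408 = 4772 Pa.
ΔP = 4772 Pa = 4.772 kPa.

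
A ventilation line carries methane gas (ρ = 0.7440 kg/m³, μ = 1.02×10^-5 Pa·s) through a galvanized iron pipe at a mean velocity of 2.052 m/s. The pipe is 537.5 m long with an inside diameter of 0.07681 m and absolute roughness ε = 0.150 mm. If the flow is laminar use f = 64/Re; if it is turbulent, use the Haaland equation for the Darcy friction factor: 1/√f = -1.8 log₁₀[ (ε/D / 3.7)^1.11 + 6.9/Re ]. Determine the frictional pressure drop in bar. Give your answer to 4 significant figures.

ΔP ≈ 0.003564 bar

Reynolds number Re = ρVD/μ = 0.744 · 2.052 · 0.07681 / 1.02e-05 = 1.15e+04.
Re > 4000 → turbulent. Relative roughness ε/D = 0.00015/0.07681 = 0.00195. Haaland: 1/√f = -1.8 log₁₀[(0.00195/3.7)^1.11 + 6.9/1.15e+04] = -1.8 log₁₀[0.00023 + 0.0006] = 5.545, so f = 0.03252.
Darcy-Weisbach: ΔP = f(L/D)(ρV²/2) = 0.03252·(537.5/0.07681)·(0.744·2.052²/2) = 0.03252·6998·1.566 = 356.4 Pa.
ΔP = 356.4 Pa = 0.003564 bar.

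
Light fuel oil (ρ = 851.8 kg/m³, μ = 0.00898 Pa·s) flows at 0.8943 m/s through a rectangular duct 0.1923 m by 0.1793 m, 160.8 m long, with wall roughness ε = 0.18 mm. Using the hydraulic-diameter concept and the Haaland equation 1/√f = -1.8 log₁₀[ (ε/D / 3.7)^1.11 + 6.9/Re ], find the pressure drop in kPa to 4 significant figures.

ΔP ≈ 8.549 kPa

Hydraulic diameter D_h = 4A/P = 4·(0.1923·0.1793)/(2·(0.1923+0.1793)) = 0.1379/0.7432 = 0.1856 m.
Re = ρVD_h/μ = 851.8·0.8943·0.1856/0.00898 = 1.574e+04.
ε/D_h = 0.00018/0.1856 = 0.00097; Haaland gives 1/√f = -1.8 log₁₀[0.000106+0.000438] = 5.876, so f = 0.02897.
ΔP = f(L/D_h)(ρV²/2) = 0.02897·160.8/0.1856·340.6 = 8549 Pa.
ΔP = 8.549 kPa.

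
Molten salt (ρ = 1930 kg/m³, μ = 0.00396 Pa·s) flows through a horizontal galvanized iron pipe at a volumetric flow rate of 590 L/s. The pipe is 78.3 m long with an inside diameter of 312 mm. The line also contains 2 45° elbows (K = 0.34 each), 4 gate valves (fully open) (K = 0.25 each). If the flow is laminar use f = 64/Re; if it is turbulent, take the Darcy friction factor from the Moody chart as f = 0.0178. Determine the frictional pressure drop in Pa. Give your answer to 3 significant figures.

Q = 590 L/s = 590/1000 = 0.59 m³/s.
Cross-sectional area A = πD²/4 = π(0.312)²/4 = 0.07645 m²; mean velocity V = Q/A = 0.59/0.07645 = 7.717 m/s.
Reynolds number Re = ρVD/μ = 1930 · 7.717 · 0.312 / 0.00396 = 1.173e+06.
Re > 4000 → turbulent; use the Moody-chart value f = 0.0178.
Total minor-loss coefficient ΣK = 2·0.34 + 4·0.25 = 1.68.
ΔP = [f·L/D + ΣK]·(ρV²/2) = [0.0178·78.3/0.312 + 1.68]·(1930·7.717²/2) = [4.467 + 1.68]·5.747e+04 = 3.533e+05 Pa.

ΔP ≈ 353000 Pa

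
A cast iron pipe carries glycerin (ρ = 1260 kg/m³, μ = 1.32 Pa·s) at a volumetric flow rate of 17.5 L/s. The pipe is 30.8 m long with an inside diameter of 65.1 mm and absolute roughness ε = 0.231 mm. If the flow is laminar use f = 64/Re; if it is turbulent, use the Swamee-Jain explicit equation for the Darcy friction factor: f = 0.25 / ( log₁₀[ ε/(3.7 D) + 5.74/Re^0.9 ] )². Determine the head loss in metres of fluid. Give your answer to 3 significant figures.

Q = 17.5 L/s = 17.5/1000 = 0.0175 m³/s.
Cross-sectional area A = πD²/4 = π(0.0651)²/4 = 0.003329 m²; mean velocity V = Q/A = 0.0175/0.003329 = 5.258 m/s.
Reynolds number Re = ρVD/μ = 1260 · 5.258 · 0.0651 / 1.32 = 326.7.
Re < 2300 → laminar flow, so f = 64/Re = 64/326.7 = 0.1959 (the turbulent correlation is not needed).
Darcy-Weisbach: ΔP = f(L/D)(ρV²/2) = 0.1959·(30.8/0.0651)·(1260·5.258²/2) = 0.1959·473.1·1.741e+04 = 1.614e+06 Pa.
Head loss h_f = ΔP/(ρg) = 1.614e+06/(1260·9.81) = 131 m.

h_f ≈ 131 m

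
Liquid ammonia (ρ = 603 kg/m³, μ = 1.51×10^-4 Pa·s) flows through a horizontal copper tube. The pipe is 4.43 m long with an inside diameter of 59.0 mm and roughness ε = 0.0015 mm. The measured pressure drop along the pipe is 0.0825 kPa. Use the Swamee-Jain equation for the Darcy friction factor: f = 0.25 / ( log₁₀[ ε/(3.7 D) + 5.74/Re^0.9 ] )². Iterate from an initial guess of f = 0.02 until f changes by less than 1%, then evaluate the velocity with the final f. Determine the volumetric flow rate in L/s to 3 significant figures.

Rearranging Darcy-Weisbach: V = √(2·ΔP·D/(f·L·ρ)). With ε/D = 1.5e-06/0.059 = 2.54e-05, iterate starting from f = 0.02:
  f = 0.02 → V = √(2·82.5·0.059/(0.02·4.43·603)) = 0.4269 m/s; Re = ρVD/μ = 1.006e+05; f → 0.018
  f = 0.018 → V = 0.45 m/s; Re = 1.06e+05; f → 0.01781
  f = 0.01781 → V = 0.4524 m/s; Re = 1.066e+05; f → 0.01779
Converged (Δf/f < 1%). With the final f = 0.01779: V = √(2·82.5·0.059/(0.01779·4.43·603)) = 0.4526 m/s.
Q = V·A = 0.4526·(π/4·0.059²) = 0.001237 m³/s = 1.24 L/s.

Q ≈ 1.24 L/s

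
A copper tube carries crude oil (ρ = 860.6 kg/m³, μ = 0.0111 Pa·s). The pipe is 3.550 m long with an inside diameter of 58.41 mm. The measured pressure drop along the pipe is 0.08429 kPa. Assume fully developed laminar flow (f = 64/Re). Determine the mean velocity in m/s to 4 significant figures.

For laminar flow, f = 64/Re with Re = ρVD/μ, so Darcy-Weisbach reduces to ΔP = 32μLV/D². Solving for V: V = ΔP·D²/(32μL) = 84.29·(0.05841)²/(32·0.0111·3.55) = 0.2281 m/s.
Check: Re = ρVD/μ = 860.6·0.2281·0.05841/0.0111 = 1033 < 2300, so the laminar assumption holds.

V ≈ 0.2281 m/s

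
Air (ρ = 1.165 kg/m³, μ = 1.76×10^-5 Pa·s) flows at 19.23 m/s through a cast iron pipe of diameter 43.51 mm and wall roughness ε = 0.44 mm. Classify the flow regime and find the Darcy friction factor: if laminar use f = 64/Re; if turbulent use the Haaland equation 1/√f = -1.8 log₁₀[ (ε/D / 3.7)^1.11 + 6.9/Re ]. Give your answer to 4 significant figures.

Re = ρVD/μ = 1.165·19.23·0.04351/1.76e-05 = 5.538e+04.
Re > 4000 → turbulent. ε/D = 0.00044/0.04351 = 0.0101; Haaland: 1/√f = -1.8 log₁₀[0.00143 + 0.000125] = 5.056, so f = 0.03912.

f ≈ 0.03912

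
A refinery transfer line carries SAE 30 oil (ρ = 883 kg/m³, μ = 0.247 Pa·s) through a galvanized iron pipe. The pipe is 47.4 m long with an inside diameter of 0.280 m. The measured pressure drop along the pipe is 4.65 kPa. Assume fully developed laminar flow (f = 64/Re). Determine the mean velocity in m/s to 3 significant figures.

For laminar flow, f = 64/Re with Re = ρVD/μ, so Darcy-Weisbach reduces to ΔP = 32μLV/D². Solving for V: V = ΔP·D²/(32μL) = 4650·(0.28)²/(32·0.247·47.4) = 0.9731 m/s.
Check: Re = ρVD/μ = 883·0.9731·0.28/0.247 = 974 < 2300, so the laminar assumption holds.

V ≈ 0.973 m/s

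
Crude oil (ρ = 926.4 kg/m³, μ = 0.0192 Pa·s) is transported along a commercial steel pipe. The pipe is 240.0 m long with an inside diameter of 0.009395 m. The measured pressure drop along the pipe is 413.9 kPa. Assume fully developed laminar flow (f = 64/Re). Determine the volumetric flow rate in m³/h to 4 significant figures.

Q ≈ 0.06183 m³/h

For laminar flow, f = 64/Re with Re = ρVD/μ, so Darcy-Weisbach reduces to ΔP = 32μLV/D². Solving for V: V = ΔP·D²/(32μL) = 4.139e+05·(0.009395)²/(32·0.0192·240) = 0.2478 m/s.
Check: Re = ρVD/μ = 926.4·0.2478·0.009395/0.0192 = 112.3 < 2300, so the laminar assumption holds.
Q = V·A = 0.2478·(π/4·0.009395²) = 1.718e-05 m³/s = 0.06183 m³/h.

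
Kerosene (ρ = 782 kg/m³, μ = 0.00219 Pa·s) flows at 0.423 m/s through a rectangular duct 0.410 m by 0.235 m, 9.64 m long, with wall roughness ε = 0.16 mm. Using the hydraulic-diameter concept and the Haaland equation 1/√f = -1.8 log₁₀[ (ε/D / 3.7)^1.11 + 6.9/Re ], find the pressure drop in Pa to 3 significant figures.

ΔP ≈ 51.4 Pa

Hydraulic diameter D_h = 4A/P = 4·(0.41·0.235)/(2·(0.41+0.235)) = 0.3854/1.29 = 0.2988 m.
Re = ρVD_h/μ = 782·0.423·0.2988/0.00219 = 4.513e+04.
ε/D_h = 0.00016/0.2988 = 0.000536; Haaland gives 1/√f = -1.8 log₁₀[5.47e-05+0.000153] = 6.629, so f = 0.02276.
ΔP = f(L/D_h)(ρV²/2) = 0.02276·9.64/0.2988·69.96 = 51.37 Pa.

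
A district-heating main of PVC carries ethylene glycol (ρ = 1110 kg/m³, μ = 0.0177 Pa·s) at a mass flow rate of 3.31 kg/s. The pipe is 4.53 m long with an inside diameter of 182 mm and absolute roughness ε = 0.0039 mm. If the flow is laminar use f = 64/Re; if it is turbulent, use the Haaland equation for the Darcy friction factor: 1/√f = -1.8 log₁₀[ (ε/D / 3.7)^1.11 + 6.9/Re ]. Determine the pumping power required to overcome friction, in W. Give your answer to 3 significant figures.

P ≈ 0.0265 W

A = πD²/4 = π(0.182)²/4 = 0.02602 m²; mean velocity V = ṁ/(ρA) = 3.31/(1110 · 0.02602) = 0.1146 m/s.
Reynolds number Re = ρVD/μ = 1110 · 0.1146 · 0.182 / 0.0177 = 1308.
Re < 2300 → laminar flow, so f = 64/Re = 64/1308 = 0.04892 (the turbulent correlation is not needed).
Darcy-Weisbach: ΔP = f(L/D)(ρV²/2) = 0.04892·(4.53/0.182)·(1110·0.1146²/2) = 0.04892·24.89·7.292 = 8.879 Pa.
Q = ṁ/ρ = 3.31/1110 = 0.002982 m³/s.
Pumping power P = QΔP = 0.002982·8.879 = 0.02648 W = 0.0265 W.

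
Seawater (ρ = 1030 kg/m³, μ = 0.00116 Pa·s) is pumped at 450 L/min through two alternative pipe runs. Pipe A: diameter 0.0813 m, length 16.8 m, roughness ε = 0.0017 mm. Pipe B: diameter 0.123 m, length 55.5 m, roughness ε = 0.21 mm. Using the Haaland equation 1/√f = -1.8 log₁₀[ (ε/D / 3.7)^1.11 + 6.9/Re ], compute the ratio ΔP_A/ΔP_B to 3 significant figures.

ΔP_A/ΔP_B ≈ 1.72

Pipe A: V = Q/A = 0.0075/0.005191 = 1.445 m/s; Re = 1.043e+05; ε/D = 2.09e-05; Haaland → f = 0.01775; ΔP_A = f(L/D)(ρV²/2) = 3943 Pa.
Pipe B: V = Q/A = 0.0075/0.01188 = 0.6312 m/s; Re = 6.894e+04; ε/D = 0.00171; Haaland → f = 0.02483; ΔP_B = f(L/D)(ρV²/2) = 2299 Pa.
ΔP_A/ΔP_B = 3943/2299 = 1.72.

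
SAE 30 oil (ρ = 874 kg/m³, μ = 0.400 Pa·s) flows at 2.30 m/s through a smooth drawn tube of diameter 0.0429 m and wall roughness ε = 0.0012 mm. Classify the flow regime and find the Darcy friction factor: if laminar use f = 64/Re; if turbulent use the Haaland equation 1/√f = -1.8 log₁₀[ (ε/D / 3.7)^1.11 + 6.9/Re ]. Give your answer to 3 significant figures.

Re = ρVD/μ = 874·2.3·0.0429/0.4 = 215.6.
Re < 2300 → laminar, so f = 64/Re = 0.2969 (roughness is irrelevant in laminar flow).

f ≈ 0.297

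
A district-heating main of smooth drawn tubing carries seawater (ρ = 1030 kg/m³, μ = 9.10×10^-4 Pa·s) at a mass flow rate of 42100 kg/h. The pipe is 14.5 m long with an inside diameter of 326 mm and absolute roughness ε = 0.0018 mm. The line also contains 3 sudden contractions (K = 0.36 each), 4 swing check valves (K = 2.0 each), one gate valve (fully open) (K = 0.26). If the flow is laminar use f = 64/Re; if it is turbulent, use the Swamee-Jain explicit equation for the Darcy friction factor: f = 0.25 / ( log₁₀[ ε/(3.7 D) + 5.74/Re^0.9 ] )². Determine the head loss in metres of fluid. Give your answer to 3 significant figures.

h_f ≈ 0.00968 m

ṁ = 42100 kg/h = 42100/3600 = 11.69 kg/s.
A = πD²/4 = π(0.326)²/4 = 0.08347 m²; mean velocity V = ṁ/(ρA) = 11.69/(1030 · 0.08347) = 0.136 m/s.
Reynolds number Re = ρVD/μ = 1030 · 0.136 · 0.326 / 0.00091 = 5.019e+04.
Re > 4000 → turbulent. Relative roughness ε/D = 1.8e-06/0.326 = 5.52e-06. Swamee-Jain: f = 0.25/(log₁₀[5.52e-06/3.7 + 5.74/5.019e+04^0.9])² = 0.25/(log₁₀[1.49e-06 + 0.000338])² = 0.25/(-3.47)² = 0.02077.
Total minor-loss coefficient ΣK = 3·0.36 + 4·2 + 1·0.26 = 9.34.
ΔP = [f·L/D + ΣK]·(ρV²/2) = [0.02077·14.5/0.326 + 9.34]·(1030·0.136²/2) = [0.9236 + 9.34]·9.529 = 97.8 Pa.
Head loss h_f = ΔP/(ρg) = 97.8/(1030·9.81) = 0.00968 m.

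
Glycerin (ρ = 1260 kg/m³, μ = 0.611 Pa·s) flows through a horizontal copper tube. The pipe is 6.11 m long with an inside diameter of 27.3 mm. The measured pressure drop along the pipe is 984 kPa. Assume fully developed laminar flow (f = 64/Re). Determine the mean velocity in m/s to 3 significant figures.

V ≈ 6.14 m/s

For laminar flow, f = 64/Re with Re = ρVD/μ, so Darcy-Weisbach reduces to ΔP = 32μLV/D². Solving for V: V = ΔP·D²/(32μL) = 9.84e+05·(0.0273)²/(32·0.611·6.11) = 6.139 m/s.
Check: Re = ρVD/μ = 1260·6.139·0.0273/0.611 = 345.6 < 2300, so the laminar assumption holds.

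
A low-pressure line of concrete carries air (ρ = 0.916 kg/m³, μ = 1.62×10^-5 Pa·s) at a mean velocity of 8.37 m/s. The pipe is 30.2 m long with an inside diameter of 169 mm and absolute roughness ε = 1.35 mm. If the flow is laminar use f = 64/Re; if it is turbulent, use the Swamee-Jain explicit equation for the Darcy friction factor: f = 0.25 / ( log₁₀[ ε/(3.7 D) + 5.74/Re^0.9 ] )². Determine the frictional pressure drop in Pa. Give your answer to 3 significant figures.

ΔP ≈ 208 Pa

Reynolds number Re = ρVD/μ = 0.916 · 8.37 · 0.169 / 1.62e-05 = 7.998e+04.
Re > 4000 → turbulent. Relative roughness ε/D = 0.00135/0.169 = 0.00799. Swamee-Jain: f = 0.25/(log₁₀[0.00799/3.7 + 5.74/7.998e+04^0.9])² = 0.25/(log₁₀[0.00216 + 0.000222])² = 0.25/(-2.623)² = 0.03633.
Darcy-Weisbach: ΔP = f(L/D)(ρV²/2) = 0.03633·(30.2/0.169)·(0.916·8.37²/2) = 0.03633·178.7·32.09 = 208.3 Pa.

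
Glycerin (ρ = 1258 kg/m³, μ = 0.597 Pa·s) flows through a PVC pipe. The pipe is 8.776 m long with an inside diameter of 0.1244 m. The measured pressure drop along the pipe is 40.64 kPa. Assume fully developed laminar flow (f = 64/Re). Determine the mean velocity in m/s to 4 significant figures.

For laminar flow, f = 64/Re with Re = ρVD/μ, so Darcy-Weisbach reduces to ΔP = 32μLV/D². Solving for V: V = ΔP·D²/(32μL) = 4.064e+04·(0.1244)²/(32·0.597·8.776) = 3.751 m/s.
Check: Re = ρVD/μ = 1258·3.751·0.1244/0.597 = 983.3 < 2300, so the laminar assumption holds.

V ≈ 3.751 m/s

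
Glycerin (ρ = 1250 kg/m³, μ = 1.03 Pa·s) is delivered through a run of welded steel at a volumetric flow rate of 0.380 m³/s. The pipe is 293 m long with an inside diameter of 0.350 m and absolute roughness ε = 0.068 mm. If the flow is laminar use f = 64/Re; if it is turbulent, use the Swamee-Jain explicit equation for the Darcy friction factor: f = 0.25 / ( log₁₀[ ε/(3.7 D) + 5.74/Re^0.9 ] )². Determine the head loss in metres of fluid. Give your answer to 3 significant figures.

Cross-sectional area A = πD²/4 = π(0.35)²/4 = 0.09621 m²; mean velocity V = Q/A = 0.38/0.09621 = 3.95 m/s.
Reynolds number Re = ρVD/μ = 1250 · 3.95 · 0.35 / 1.03 = 1678.
Re < 2300 → laminar flow, so f = 64/Re = 64/1678 = 0.03815 (the turbulent correlation is not needed).
Darcy-Weisbach: ΔP = f(L/D)(ρV²/2) = 0.03815·(293/0.35)·(1250·3.95²/2) = 0.03815·837.1·9750 = 3.114e+05 Pa.
Head loss h_f = ΔP/(ρg) = 3.114e+05/(1250·9.81) = 25.4 m.

h_f ≈ 25.4 m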